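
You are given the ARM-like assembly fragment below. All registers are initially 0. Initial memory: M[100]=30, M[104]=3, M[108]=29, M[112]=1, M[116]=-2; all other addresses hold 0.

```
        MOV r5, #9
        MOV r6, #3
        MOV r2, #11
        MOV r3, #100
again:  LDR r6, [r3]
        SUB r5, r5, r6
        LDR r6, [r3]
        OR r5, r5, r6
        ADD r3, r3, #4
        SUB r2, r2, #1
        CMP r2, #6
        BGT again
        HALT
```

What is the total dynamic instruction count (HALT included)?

45

r5=9
r6=3
r2=11
r3=100
r6=M[100]=30
r5=9-30=-21
r6=M[100]=30
r5=(-21)|30=-1
r3=100+4=104
r2=11-1=10
CMP r2, #6  (cmp 10,6)
BGT again: taken
r6=M[104]=3
r5=(-1)-3=-4
r6=M[104]=3
r5=(-4)|3=-1
r3=104+4=108
r2=10-1=9
CMP r2, #6  (cmp 9,6)
BGT again: taken
r6=M[108]=29
r5=(-1)-29=-30
r6=M[108]=29
r5=(-30)|29=-1
r3=108+4=112
r2=9-1=8
CMP r2, #6  (cmp 8,6)
BGT again: taken
r6=M[112]=1
r5=(-1)-1=-2
r6=M[112]=1
r5=(-2)|1=-1
r3=112+4=116
r2=8-1=7
CMP r2, #6  (cmp 7,6)
BGT again: taken
r6=M[116]=-2
r5=(-1)-(-2)=1
r6=M[116]=-2
r5=1|(-2)=-1
r3=116+4=120
r2=7-1=6
CMP r2, #6  (cmp 6,6)
BGT again: not taken
halt.
Total executed instructions: 45.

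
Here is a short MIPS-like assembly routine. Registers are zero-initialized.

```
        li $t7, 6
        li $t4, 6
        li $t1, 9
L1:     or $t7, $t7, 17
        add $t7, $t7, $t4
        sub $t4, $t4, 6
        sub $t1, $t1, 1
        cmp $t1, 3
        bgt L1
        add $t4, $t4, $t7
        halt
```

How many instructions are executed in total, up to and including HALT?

41

$t7=6
$t4=6
$t1=9
$t7=6|17=23
$t7=23+6=29
$t4=6-6=0
$t1=9-1=8
cmp $t1, 3  (cmp 8,3)
bgt L1: taken
$t7=29|17=29
$t7=29+0=29
$t4=0-6=-6
$t1=8-1=7
cmp $t1, 3  (cmp 7,3)
bgt L1: taken
$t7=29|17=29
$t7=29+(-6)=23
$t4=(-6)-6=-12
$t1=7-1=6
cmp $t1, 3  (cmp 6,3)
bgt L1: taken
$t7=23|17=23
$t7=23+(-12)=11
$t4=(-12)-6=-18
$t1=6-1=5
cmp $t1, 3  (cmp 5,3)
bgt L1: taken
$t7=11|17=27
$t7=27+(-18)=9
$t4=(-18)-6=-24
$t1=5-1=4
cmp $t1, 3  (cmp 4,3)
bgt L1: taken
$t7=9|17=25
$t7=25+(-24)=1
$t4=(-24)-6=-30
$t1=4-1=3
cmp $t1, 3  (cmp 3,3)
bgt L1: not taken
$t4=(-30)+1=-29
halt.
Total executed instructions: 41.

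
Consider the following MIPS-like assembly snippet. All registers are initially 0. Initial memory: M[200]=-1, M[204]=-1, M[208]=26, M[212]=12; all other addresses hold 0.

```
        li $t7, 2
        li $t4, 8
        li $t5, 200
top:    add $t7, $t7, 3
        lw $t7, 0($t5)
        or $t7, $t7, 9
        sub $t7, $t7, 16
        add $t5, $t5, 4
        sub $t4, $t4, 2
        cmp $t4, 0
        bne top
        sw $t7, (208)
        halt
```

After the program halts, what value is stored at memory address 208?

-3

$t7=2
$t4=8
$t5=200
$t7=2+3=5
$t7=M[200]=-1
$t7=(-1)|9=-1
$t7=(-1)-16=-17
$t5=200+4=204
$t4=8-2=6
cmp $t4, 0  (cmp 6,0)
bne top: taken
$t7=(-17)+3=-14
$t7=M[204]=-1
$t7=(-1)|9=-1
$t7=(-1)-16=-17
$t5=204+4=208
$t4=6-2=4
cmp $t4, 0  (cmp 4,0)
bne top: taken
$t7=(-17)+3=-14
$t7=M[208]=26
$t7=26|9=27
$t7=27-16=11
$t5=208+4=212
$t4=4-2=2
cmp $t4, 0  (cmp 2,0)
bne top: taken
$t7=11+3=14
$t7=M[212]=12
$t7=12|9=13
$t7=13-16=-3
$t5=212+4=216
$t4=2-2=0
cmp $t4, 0  (cmp 0,0)
bne top: not taken
sw $t7, (208) → M[208]=-3
halt.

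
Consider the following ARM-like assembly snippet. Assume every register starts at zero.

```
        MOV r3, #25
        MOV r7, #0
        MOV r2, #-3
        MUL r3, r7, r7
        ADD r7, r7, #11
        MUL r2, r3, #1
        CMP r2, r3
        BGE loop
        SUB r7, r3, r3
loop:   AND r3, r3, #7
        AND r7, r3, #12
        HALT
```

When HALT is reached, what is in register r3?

MOV r3, #25 → r3=25
MOV r7, #0 → r7=0
MOV r2, #-3 → r2=-3
MUL r3, r7, r7 → r3=0*0=0
ADD r7, r7, #11 → r7=0+11=11
MUL r2, r3, #1 → r2=0*1=0
CMP r2, r3  (cmp 0,0)
BGE loop: taken
AND r3, r3, #7 → r3=0&7=0
AND r7, r3, #12 → r7=0&12=0
halt.

0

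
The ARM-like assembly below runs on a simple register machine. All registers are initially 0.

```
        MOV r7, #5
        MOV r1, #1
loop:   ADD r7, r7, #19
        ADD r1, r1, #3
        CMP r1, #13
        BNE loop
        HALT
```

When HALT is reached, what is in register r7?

r7=5
r1=1
r7=5+19=24
r1=1+3=4
CMP r1, #13  (cmp 4,13)
BNE loop: taken
r7=24+19=43
r1=4+3=7
CMP r1, #13  (cmp 7,13)
BNE loop: taken
r7=43+19=62
r1=7+3=10
CMP r1, #13  (cmp 10,13)
BNE loop: taken
r7=62+19=81
r1=10+3=13
CMP r1, #13  (cmp 13,13)
BNE loop: not taken
halt.

81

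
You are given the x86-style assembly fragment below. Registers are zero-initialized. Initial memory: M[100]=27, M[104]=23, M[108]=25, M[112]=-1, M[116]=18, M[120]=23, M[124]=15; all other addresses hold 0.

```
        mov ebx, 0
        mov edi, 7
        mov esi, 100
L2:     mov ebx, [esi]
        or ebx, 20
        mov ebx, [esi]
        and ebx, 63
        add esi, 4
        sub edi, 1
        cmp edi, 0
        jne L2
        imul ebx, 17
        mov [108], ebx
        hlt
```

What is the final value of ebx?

after mov ebx, 0: ebx=0
after mov edi, 7: edi=7
after mov esi, 100: esi=100
after mov ebx, [esi]: ebx=M[100]=27
after or ebx, 20: ebx=27|20=31
after mov ebx, [esi]: ebx=M[100]=27
after and ebx, 63: ebx=27&63=27
after add esi, 4: esi=100+4=104
after sub edi, 1: edi=7-1=6
cmp edi, 0  (cmp 6,0)
jne L2: taken
after mov ebx, [esi]: ebx=M[104]=23
after or ebx, 20: ebx=23|20=23
after mov ebx, [esi]: ebx=M[104]=23
after and ebx, 63: ebx=23&63=23
after add esi, 4: esi=104+4=108
after sub edi, 1: edi=6-1=5
cmp edi, 0  (cmp 5,0)
jne L2: taken
after mov ebx, [esi]: ebx=M[108]=25
after or ebx, 20: ebx=25|20=29
after mov ebx, [esi]: ebx=M[108]=25
after and ebx, 63: ebx=25&63=25
after add esi, 4: esi=108+4=112
after sub edi, 1: edi=5-1=4
cmp edi, 0  (cmp 4,0)
jne L2: taken
after mov ebx, [esi]: ebx=M[112]=-1
after or ebx, 20: ebx=(-1)|20=-1
after mov ebx, [esi]: ebx=M[112]=-1
after and ebx, 63: ebx=(-1)&63=63
after add esi, 4: esi=112+4=116
after sub edi, 1: edi=4-1=3
cmp edi, 0  (cmp 3,0)
jne L2: taken
after mov ebx, [esi]: ebx=M[116]=18
after or ebx, 20: ebx=18|20=22
after mov ebx, [esi]: ebx=M[116]=18
after and ebx, 63: ebx=18&63=18
after add esi, 4: esi=116+4=120
after sub edi, 1: edi=3-1=2
cmp edi, 0  (cmp 2,0)
jne L2: taken
after mov ebx, [esi]: ebx=M[120]=23
after or ebx, 20: ebx=23|20=23
after mov ebx, [esi]: ebx=M[120]=23
after and ebx, 63: ebx=23&63=23
after add esi, 4: esi=120+4=124
after sub edi, 1: edi=2-1=1
cmp edi, 0  (cmp 1,0)
jne L2: taken
after mov ebx, [esi]: ebx=M[124]=15
after or ebx, 20: ebx=15|20=31
after mov ebx, [esi]: ebx=M[124]=15
after and ebx, 63: ebx=15&63=15
after add esi, 4: esi=124+4=128
after sub edi, 1: edi=1-1=0
cmp edi, 0  (cmp 0,0)
jne L2: not taken
after imul ebx, 17: ebx=15*17=255
mov [108], ebx → M[108]=255
halt.

255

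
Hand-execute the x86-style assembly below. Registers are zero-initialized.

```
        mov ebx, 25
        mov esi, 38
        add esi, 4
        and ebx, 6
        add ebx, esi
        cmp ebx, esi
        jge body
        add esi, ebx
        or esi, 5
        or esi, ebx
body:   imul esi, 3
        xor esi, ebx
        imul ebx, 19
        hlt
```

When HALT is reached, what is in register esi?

ebx=25
esi=38
esi=38+4=42
ebx=25&6=0
ebx=0+42=42
cmp ebx, esi  (cmp 42,42)
jge body: taken
esi=42*3=126
esi=126^42=84
ebx=42*19=798
halt.

84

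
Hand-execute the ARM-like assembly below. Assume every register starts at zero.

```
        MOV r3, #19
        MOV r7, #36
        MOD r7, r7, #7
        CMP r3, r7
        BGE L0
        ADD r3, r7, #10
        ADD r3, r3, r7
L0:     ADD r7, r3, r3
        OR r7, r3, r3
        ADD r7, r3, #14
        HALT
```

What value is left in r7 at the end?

r3=19
r7=36
r7=36%7=1
CMP r3, r7  (cmp 19,1)
BGE L0: taken
r7=19+19=38
r7=19|19=19
r7=19+14=33
halt.

33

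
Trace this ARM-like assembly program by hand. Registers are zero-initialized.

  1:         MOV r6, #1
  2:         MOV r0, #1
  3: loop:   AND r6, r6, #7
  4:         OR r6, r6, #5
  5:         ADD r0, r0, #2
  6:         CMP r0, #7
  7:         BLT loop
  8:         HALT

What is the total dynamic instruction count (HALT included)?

r6=1
r0=1
r6=1&7=1
r6=1|5=5
r0=1+2=3
CMP r0, #7  (cmp 3,7)
BLT loop: taken
r6=5&7=5
r6=5|5=5
r0=3+2=5
CMP r0, #7  (cmp 5,7)
BLT loop: taken
r6=5&7=5
r6=5|5=5
r0=5+2=7
CMP r0, #7  (cmp 7,7)
BLT loop: not taken
halt.
Total executed instructions: 18.

18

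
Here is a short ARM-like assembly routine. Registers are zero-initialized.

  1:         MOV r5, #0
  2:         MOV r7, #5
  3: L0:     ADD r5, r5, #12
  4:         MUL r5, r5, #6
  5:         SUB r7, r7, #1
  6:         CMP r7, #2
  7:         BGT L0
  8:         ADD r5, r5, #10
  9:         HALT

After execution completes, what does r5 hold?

r5=0
r7=5
r5=0+12=12
r5=12*6=72
r7=5-1=4
CMP r7, #2  (cmp 4,2)
BGT L0: taken
r5=72+12=84
r5=84*6=504
r7=4-1=3
CMP r7, #2  (cmp 3,2)
BGT L0: taken
r5=504+12=516
r5=516*6=3096
r7=3-1=2
CMP r7, #2  (cmp 2,2)
BGT L0: not taken
r5=3096+10=3106
halt.

3106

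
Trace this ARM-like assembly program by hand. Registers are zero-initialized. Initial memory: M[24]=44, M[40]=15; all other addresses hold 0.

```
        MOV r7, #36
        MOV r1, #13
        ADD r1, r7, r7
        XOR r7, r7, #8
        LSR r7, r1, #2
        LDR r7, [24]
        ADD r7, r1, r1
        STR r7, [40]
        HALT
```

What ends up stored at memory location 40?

r7=36
r1=13
r1=36+36=72
r7=36^8=44
r7=72>>2=18
r7=M[24]=44
r7=72+72=144
STR r7, [40] → M[40]=144
halt.

144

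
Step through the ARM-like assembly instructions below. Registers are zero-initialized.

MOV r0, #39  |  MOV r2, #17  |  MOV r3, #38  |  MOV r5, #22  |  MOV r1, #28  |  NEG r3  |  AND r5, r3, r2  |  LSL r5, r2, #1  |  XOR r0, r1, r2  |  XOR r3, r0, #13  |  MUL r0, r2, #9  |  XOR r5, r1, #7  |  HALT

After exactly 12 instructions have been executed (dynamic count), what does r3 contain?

MOV r0, #39 → r0=39
MOV r2, #17 → r2=17
MOV r3, #38 → r3=38
MOV r5, #22 → r5=22
MOV r1, #28 → r1=28
NEG r3 → r3=-(38)=-38
AND r5, r3, r2 → r5=(-38)&17=16
LSL r5, r2, #1 → r5=17<<1=34
XOR r0, r1, r2 → r0=28^17=13
XOR r3, r0, #13 → r3=13^13=0
MUL r0, r2, #9 → r0=17*9=153
XOR r5, r1, #7 → r5=28^7=27
After step 12: r3 = 0.

0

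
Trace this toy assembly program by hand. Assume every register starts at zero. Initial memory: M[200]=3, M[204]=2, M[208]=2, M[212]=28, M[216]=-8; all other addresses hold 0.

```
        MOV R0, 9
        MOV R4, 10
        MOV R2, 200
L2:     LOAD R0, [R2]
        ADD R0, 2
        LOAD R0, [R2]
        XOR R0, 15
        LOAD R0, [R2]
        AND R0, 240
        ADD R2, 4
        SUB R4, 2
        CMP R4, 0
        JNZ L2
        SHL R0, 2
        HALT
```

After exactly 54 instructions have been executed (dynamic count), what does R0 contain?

after MOV R0, 9: R0=9
after MOV R4, 10: R4=10
after MOV R2, 200: R2=200
after LOAD R0, [R2]: R0=M[200]=3
after ADD R0, 2: R0=3+2=5
after LOAD R0, [R2]: R0=M[200]=3
after XOR R0, 15: R0=3^15=12
after LOAD R0, [R2]: R0=M[200]=3
after AND R0, 240: R0=3&240=0
after ADD R2, 4: R2=200+4=204
after SUB R4, 2: R4=10-2=8
CMP R4, 0  (cmp 8,0)
JNZ L2: taken
after LOAD R0, [R2]: R0=M[204]=2
after ADD R0, 2: R0=2+2=4
after LOAD R0, [R2]: R0=M[204]=2
after XOR R0, 15: R0=2^15=13
after LOAD R0, [R2]: R0=M[204]=2
after AND R0, 240: R0=2&240=0
after ADD R2, 4: R2=204+4=208
after SUB R4, 2: R4=8-2=6
CMP R4, 0  (cmp 6,0)
JNZ L2: taken
after LOAD R0, [R2]: R0=M[208]=2
after ADD R0, 2: R0=2+2=4
after LOAD R0, [R2]: R0=M[208]=2
after XOR R0, 15: R0=2^15=13
after LOAD R0, [R2]: R0=M[208]=2
after AND R0, 240: R0=2&240=0
after ADD R2, 4: R2=208+4=212
after SUB R4, 2: R4=6-2=4
CMP R4, 0  (cmp 4,0)
JNZ L2: taken
after LOAD R0, [R2]: R0=M[212]=28
after ADD R0, 2: R0=28+2=30
after LOAD R0, [R2]: R0=M[212]=28
after XOR R0, 15: R0=28^15=19
after LOAD R0, [R2]: R0=M[212]=28
after AND R0, 240: R0=28&240=16
after ADD R2, 4: R2=212+4=216
after SUB R4, 2: R4=4-2=2
CMP R4, 0  (cmp 2,0)
JNZ L2: taken
after LOAD R0, [R2]: R0=M[216]=-8
after ADD R0, 2: R0=(-8)+2=-6
after LOAD R0, [R2]: R0=M[216]=-8
after XOR R0, 15: R0=(-8)^15=-9
after LOAD R0, [R2]: R0=M[216]=-8
after AND R0, 240: R0=(-8)&240=240
after ADD R2, 4: R2=216+4=220
after SUB R4, 2: R4=2-2=0
CMP R4, 0  (cmp 0,0)
JNZ L2: not taken
after SHL R0, 2: R0=240<<2=960
After step 54: R0 = 960.

960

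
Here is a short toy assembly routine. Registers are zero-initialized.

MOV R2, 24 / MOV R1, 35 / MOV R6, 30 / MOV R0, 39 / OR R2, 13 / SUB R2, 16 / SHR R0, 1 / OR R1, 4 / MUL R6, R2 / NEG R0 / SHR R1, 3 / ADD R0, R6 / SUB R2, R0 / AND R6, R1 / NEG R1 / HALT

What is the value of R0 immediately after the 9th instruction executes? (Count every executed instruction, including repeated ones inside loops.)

19

after MOV R2, 24: R2=24
after MOV R1, 35: R1=35
after MOV R6, 30: R6=30
after MOV R0, 39: R0=39
after OR R2, 13: R2=24|13=29
after SUB R2, 16: R2=29-16=13
after SHR R0, 1: R0=39>>1=19
after OR R1, 4: R1=35|4=39
after MUL R6, R2: R6=30*13=390
After step 9: R0 = 19.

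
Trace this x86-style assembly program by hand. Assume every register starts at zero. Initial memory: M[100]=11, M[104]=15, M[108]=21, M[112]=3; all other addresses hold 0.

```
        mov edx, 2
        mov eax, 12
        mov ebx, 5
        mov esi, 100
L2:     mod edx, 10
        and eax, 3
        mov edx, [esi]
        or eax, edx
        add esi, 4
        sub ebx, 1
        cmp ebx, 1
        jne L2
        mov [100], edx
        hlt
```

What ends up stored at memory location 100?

edx=2
eax=12
ebx=5
esi=100
edx=2%10=2
eax=12&3=0
edx=M[100]=11
eax=0|11=11
esi=100+4=104
ebx=5-1=4
cmp ebx, 1  (cmp 4,1)
jne L2: taken
edx=11%10=1
eax=11&3=3
edx=M[104]=15
eax=3|15=15
esi=104+4=108
ebx=4-1=3
cmp ebx, 1  (cmp 3,1)
jne L2: taken
edx=15%10=5
eax=15&3=3
edx=M[108]=21
eax=3|21=23
esi=108+4=112
ebx=3-1=2
cmp ebx, 1  (cmp 2,1)
jne L2: taken
edx=21%10=1
eax=23&3=3
edx=M[112]=3
eax=3|3=3
esi=112+4=116
ebx=2-1=1
cmp ebx, 1  (cmp 1,1)
jne L2: not taken
mov [100], edx → M[100]=3
halt.

3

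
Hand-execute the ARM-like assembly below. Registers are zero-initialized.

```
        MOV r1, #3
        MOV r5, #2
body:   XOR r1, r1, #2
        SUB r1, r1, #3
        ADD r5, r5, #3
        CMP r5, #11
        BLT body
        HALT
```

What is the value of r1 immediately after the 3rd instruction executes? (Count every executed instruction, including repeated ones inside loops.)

r1=3
r5=2
r1=3^2=1
After step 3: r1 = 1.

1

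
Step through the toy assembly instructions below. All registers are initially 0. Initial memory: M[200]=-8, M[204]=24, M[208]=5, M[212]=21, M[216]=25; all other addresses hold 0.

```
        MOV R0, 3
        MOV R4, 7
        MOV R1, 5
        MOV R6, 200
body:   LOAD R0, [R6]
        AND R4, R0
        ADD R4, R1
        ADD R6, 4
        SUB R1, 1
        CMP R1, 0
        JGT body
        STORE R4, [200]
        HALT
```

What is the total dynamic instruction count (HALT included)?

41

MOV R0, 3 → R0=3
MOV R4, 7 → R4=7
MOV R1, 5 → R1=5
MOV R6, 200 → R6=200
LOAD R0, [R6] → R0=M[200]=-8
AND R4, R0 → R4=7&(-8)=0
ADD R4, R1 → R4=0+5=5
ADD R6, 4 → R6=200+4=204
SUB R1, 1 → R1=5-1=4
CMP R1, 0  (cmp 4,0)
JGT body: taken
LOAD R0, [R6] → R0=M[204]=24
AND R4, R0 → R4=5&24=0
ADD R4, R1 → R4=0+4=4
ADD R6, 4 → R6=204+4=208
SUB R1, 1 → R1=4-1=3
CMP R1, 0  (cmp 3,0)
JGT body: taken
LOAD R0, [R6] → R0=M[208]=5
AND R4, R0 → R4=4&5=4
ADD R4, R1 → R4=4+3=7
ADD R6, 4 → R6=208+4=212
SUB R1, 1 → R1=3-1=2
CMP R1, 0  (cmp 2,0)
JGT body: taken
LOAD R0, [R6] → R0=M[212]=21
AND R4, R0 → R4=7&21=5
ADD R4, R1 → R4=5+2=7
ADD R6, 4 → R6=212+4=216
SUB R1, 1 → R1=2-1=1
CMP R1, 0  (cmp 1,0)
JGT body: taken
LOAD R0, [R6] → R0=M[216]=25
AND R4, R0 → R4=7&25=1
ADD R4, R1 → R4=1+1=2
ADD R6, 4 → R6=216+4=220
SUB R1, 1 → R1=1-1=0
CMP R1, 0  (cmp 0,0)
JGT body: not taken
STORE R4, [200] → M[200]=2
halt.
Total executed instructions: 41.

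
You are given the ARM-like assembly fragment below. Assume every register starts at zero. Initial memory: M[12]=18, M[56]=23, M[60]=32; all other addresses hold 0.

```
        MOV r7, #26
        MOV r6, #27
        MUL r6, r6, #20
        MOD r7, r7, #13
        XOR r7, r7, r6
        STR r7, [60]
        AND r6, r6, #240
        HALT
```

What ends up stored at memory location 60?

540

MOV r7, #26 → r7=26
MOV r6, #27 → r6=27
MUL r6, r6, #20 → r6=27*20=540
MOD r7, r7, #13 → r7=26%13=0
XOR r7, r7, r6 → r7=0^540=540
STR r7, [60] → M[60]=540
AND r6, r6, #240 → r6=540&240=16
halt.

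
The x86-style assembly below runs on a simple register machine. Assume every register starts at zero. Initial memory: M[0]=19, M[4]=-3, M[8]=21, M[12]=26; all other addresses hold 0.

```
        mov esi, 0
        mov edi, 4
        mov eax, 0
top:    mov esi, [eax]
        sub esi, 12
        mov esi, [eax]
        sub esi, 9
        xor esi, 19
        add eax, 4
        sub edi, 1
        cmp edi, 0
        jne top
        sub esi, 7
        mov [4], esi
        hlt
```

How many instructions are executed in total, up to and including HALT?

after mov esi, 0: esi=0
after mov edi, 4: edi=4
after mov eax, 0: eax=0
after mov esi, [eax]: esi=M[0]=19
after sub esi, 12: esi=19-12=7
after mov esi, [eax]: esi=M[0]=19
after sub esi, 9: esi=19-9=10
after xor esi, 19: esi=10^19=25
after add eax, 4: eax=0+4=4
after sub edi, 1: edi=4-1=3
cmp edi, 0  (cmp 3,0)
jne top: taken
after mov esi, [eax]: esi=M[4]=-3
after sub esi, 12: esi=(-3)-12=-15
after mov esi, [eax]: esi=M[4]=-3
after sub esi, 9: esi=(-3)-9=-12
after xor esi, 19: esi=(-12)^19=-25
after add eax, 4: eax=4+4=8
after sub edi, 1: edi=3-1=2
cmp edi, 0  (cmp 2,0)
jne top: taken
after mov esi, [eax]: esi=M[8]=21
after sub esi, 12: esi=21-12=9
after mov esi, [eax]: esi=M[8]=21
after sub esi, 9: esi=21-9=12
after xor esi, 19: esi=12^19=31
after add eax, 4: eax=8+4=12
after sub edi, 1: edi=2-1=1
cmp edi, 0  (cmp 1,0)
jne top: taken
after mov esi, [eax]: esi=M[12]=26
after sub esi, 12: esi=26-12=14
after mov esi, [eax]: esi=M[12]=26
after sub esi, 9: esi=26-9=17
after xor esi, 19: esi=17^19=2
after add eax, 4: eax=12+4=16
after sub edi, 1: edi=1-1=0
cmp edi, 0  (cmp 0,0)
jne top: not taken
after sub esi, 7: esi=2-7=-5
mov [4], esi → M[4]=-5
halt.
Total executed instructions: 42.

42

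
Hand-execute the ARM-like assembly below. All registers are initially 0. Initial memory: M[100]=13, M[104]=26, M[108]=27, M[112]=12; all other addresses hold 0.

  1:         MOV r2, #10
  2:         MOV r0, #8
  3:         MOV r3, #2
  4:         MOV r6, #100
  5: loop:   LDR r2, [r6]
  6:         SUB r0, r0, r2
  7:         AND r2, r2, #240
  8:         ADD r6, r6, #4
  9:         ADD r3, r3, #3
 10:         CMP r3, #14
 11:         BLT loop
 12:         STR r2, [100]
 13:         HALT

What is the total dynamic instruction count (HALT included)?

34

MOV r2, #10 → r2=10
MOV r0, #8 → r0=8
MOV r3, #2 → r3=2
MOV r6, #100 → r6=100
LDR r2, [r6] → r2=M[100]=13
SUB r0, r0, r2 → r0=8-13=-5
AND r2, r2, #240 → r2=13&240=0
ADD r6, r6, #4 → r6=100+4=104
ADD r3, r3, #3 → r3=2+3=5
CMP r3, #14  (cmp 5,14)
BLT loop: taken
LDR r2, [r6] → r2=M[104]=26
SUB r0, r0, r2 → r0=(-5)-26=-31
AND r2, r2, #240 → r2=26&240=16
ADD r6, r6, #4 → r6=104+4=108
ADD r3, r3, #3 → r3=5+3=8
CMP r3, #14  (cmp 8,14)
BLT loop: taken
LDR r2, [r6] → r2=M[108]=27
SUB r0, r0, r2 → r0=(-31)-27=-58
AND r2, r2, #240 → r2=27&240=16
ADD r6, r6, #4 → r6=108+4=112
ADD r3, r3, #3 → r3=8+3=11
CMP r3, #14  (cmp 11,14)
BLT loop: taken
LDR r2, [r6] → r2=M[112]=12
SUB r0, r0, r2 → r0=(-58)-12=-70
AND r2, r2, #240 → r2=12&240=0
ADD r6, r6, #4 → r6=112+4=116
ADD r3, r3, #3 → r3=11+3=14
CMP r3, #14  (cmp 14,14)
BLT loop: not taken
STR r2, [100] → M[100]=0
halt.
Total executed instructions: 34.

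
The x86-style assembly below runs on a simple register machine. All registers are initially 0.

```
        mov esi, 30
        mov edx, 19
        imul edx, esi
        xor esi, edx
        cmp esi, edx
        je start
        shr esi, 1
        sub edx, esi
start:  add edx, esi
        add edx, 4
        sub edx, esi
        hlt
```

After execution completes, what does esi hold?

mov esi, 30 → esi=30
mov edx, 19 → edx=19
imul edx, esi → edx=19*30=570
xor esi, edx → esi=30^570=548
cmp esi, edx  (cmp 548,570)
je start: not taken
shr esi, 1 → esi=548>>1=274
sub edx, esi → edx=570-274=296
add edx, esi → edx=296+274=570
add edx, 4 → edx=570+4=574
sub edx, esi → edx=574-274=300
halt.

274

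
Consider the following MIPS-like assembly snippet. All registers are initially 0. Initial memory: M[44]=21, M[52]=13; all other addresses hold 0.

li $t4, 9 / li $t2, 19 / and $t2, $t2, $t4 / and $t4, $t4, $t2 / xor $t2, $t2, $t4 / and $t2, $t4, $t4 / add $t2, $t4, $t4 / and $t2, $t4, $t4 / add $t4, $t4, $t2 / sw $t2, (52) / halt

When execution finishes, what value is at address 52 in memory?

1

li $t4, 9 → $t4=9
li $t2, 19 → $t2=19
and $t2, $t2, $t4 → $t2=19&9=1
and $t4, $t4, $t2 → $t4=9&1=1
xor $t2, $t2, $t4 → $t2=1^1=0
and $t2, $t4, $t4 → $t2=1&1=1
add $t2, $t4, $t4 → $t2=1+1=2
and $t2, $t4, $t4 → $t2=1&1=1
add $t4, $t4, $t2 → $t4=1+1=2
sw $t2, (52) → M[52]=1
halt.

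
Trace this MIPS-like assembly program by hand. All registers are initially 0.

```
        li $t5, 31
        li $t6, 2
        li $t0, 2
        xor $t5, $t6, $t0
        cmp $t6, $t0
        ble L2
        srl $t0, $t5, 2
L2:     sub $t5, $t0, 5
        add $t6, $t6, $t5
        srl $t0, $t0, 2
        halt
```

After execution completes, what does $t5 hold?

-3

li $t5, 31 → $t5=31
li $t6, 2 → $t6=2
li $t0, 2 → $t0=2
xor $t5, $t6, $t0 → $t5=2^2=0
cmp $t6, $t0  (cmp 2,2)
ble L2: taken
sub $t5, $t0, 5 → $t5=2-5=-3
add $t6, $t6, $t5 → $t6=2+(-3)=-1
srl $t0, $t0, 2 → $t0=2>>2=0
halt.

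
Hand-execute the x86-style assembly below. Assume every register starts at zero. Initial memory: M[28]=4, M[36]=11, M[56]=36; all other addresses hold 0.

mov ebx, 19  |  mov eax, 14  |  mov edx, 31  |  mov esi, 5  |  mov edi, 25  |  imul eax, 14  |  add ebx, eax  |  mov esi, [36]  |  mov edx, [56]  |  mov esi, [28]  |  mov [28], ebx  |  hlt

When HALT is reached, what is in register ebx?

ebx=19
eax=14
edx=31
esi=5
edi=25
eax=14*14=196
ebx=19+196=215
esi=M[36]=11
edx=M[56]=36
esi=M[28]=4
mov [28], ebx → M[28]=215
halt.

215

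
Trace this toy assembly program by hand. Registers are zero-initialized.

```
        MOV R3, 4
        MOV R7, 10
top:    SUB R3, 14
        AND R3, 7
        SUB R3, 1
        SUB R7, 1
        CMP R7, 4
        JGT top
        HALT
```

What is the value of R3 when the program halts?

2

MOV R3, 4 → R3=4
MOV R7, 10 → R7=10
SUB R3, 14 → R3=4-14=-10
AND R3, 7 → R3=(-10)&7=6
SUB R3, 1 → R3=6-1=5
SUB R7, 1 → R7=10-1=9
CMP R7, 4  (cmp 9,4)
JGT top: taken
SUB R3, 14 → R3=5-14=-9
AND R3, 7 → R3=(-9)&7=7
SUB R3, 1 → R3=7-1=6
SUB R7, 1 → R7=9-1=8
CMP R7, 4  (cmp 8,4)
JGT top: taken
SUB R3, 14 → R3=6-14=-8
AND R3, 7 → R3=(-8)&7=0
SUB R3, 1 → R3=0-1=-1
SUB R7, 1 → R7=8-1=7
CMP R7, 4  (cmp 7,4)
JGT top: taken
SUB R3, 14 → R3=(-1)-14=-15
AND R3, 7 → R3=(-15)&7=1
SUB R3, 1 → R3=1-1=0
SUB R7, 1 → R7=7-1=6
CMP R7, 4  (cmp 6,4)
JGT top: taken
SUB R3, 14 → R3=0-14=-14
AND R3, 7 → R3=(-14)&7=2
SUB R3, 1 → R3=2-1=1
SUB R7, 1 → R7=6-1=5
CMP R7, 4  (cmp 5,4)
JGT top: taken
SUB R3, 14 → R3=1-14=-13
AND R3, 7 → R3=(-13)&7=3
SUB R3, 1 → R3=3-1=2
SUB R7, 1 → R7=5-1=4
CMP R7, 4  (cmp 4,4)
JGT top: not taken
halt.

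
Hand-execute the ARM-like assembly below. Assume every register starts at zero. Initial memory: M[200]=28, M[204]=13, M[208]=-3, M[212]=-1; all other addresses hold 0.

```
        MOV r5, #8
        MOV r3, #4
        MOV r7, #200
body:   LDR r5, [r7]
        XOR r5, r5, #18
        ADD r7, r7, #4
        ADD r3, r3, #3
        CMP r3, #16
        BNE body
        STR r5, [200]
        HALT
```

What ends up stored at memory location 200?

MOV r5, #8 → r5=8
MOV r3, #4 → r3=4
MOV r7, #200 → r7=200
LDR r5, [r7] → r5=M[200]=28
XOR r5, r5, #18 → r5=28^18=14
ADD r7, r7, #4 → r7=200+4=204
ADD r3, r3, #3 → r3=4+3=7
CMP r3, #16  (cmp 7,16)
BNE body: taken
LDR r5, [r7] → r5=M[204]=13
XOR r5, r5, #18 → r5=13^18=31
ADD r7, r7, #4 → r7=204+4=208
ADD r3, r3, #3 → r3=7+3=10
CMP r3, #16  (cmp 10,16)
BNE body: taken
LDR r5, [r7] → r5=M[208]=-3
XOR r5, r5, #18 → r5=(-3)^18=-17
ADD r7, r7, #4 → r7=208+4=212
ADD r3, r3, #3 → r3=10+3=13
CMP r3, #16  (cmp 13,16)
BNE body: taken
LDR r5, [r7] → r5=M[212]=-1
XOR r5, r5, #18 → r5=(-1)^18=-19
ADD r7, r7, #4 → r7=212+4=216
ADD r3, r3, #3 → r3=13+3=16
CMP r3, #16  (cmp 16,16)
BNE body: not taken
STR r5, [200] → M[200]=-19
halt.

-19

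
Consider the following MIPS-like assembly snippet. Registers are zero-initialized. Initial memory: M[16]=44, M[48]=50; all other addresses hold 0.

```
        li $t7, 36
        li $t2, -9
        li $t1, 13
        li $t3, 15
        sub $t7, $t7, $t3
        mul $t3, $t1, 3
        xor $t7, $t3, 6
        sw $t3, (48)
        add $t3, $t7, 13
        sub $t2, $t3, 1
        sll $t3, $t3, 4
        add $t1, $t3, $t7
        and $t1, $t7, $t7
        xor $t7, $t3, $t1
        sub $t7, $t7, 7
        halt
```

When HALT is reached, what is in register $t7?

$t7=36
$t2=-9
$t1=13
$t3=15
$t7=36-15=21
$t3=13*3=39
$t7=39^6=33
sw $t3, (48) → M[48]=39
$t3=33+13=46
$t2=46-1=45
$t3=46<<4=736
$t1=736+33=769
$t1=33&33=33
$t7=736^33=705
$t7=705-7=698
halt.

698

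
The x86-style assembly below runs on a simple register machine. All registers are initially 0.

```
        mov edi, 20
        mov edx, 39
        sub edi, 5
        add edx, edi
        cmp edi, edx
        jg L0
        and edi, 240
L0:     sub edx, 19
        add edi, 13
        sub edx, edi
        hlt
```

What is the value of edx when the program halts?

22

mov edi, 20 → edi=20
mov edx, 39 → edx=39
sub edi, 5 → edi=20-5=15
add edx, edi → edx=39+15=54
cmp edi, edx  (cmp 15,54)
jg L0: not taken
and edi, 240 → edi=15&240=0
sub edx, 19 → edx=54-19=35
add edi, 13 → edi=0+13=13
sub edx, edi → edx=35-13=22
halt.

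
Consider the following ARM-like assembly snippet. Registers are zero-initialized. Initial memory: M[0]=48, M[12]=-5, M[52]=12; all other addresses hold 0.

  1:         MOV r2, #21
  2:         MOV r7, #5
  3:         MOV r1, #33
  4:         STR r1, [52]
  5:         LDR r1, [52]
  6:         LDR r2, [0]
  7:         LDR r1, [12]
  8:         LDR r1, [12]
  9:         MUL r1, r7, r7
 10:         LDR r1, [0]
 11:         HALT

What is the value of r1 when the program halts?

48

after MOV r2, #21: r2=21
after MOV r7, #5: r7=5
after MOV r1, #33: r1=33
STR r1, [52] → M[52]=33
after LDR r1, [52]: r1=M[52]=33
after LDR r2, [0]: r2=M[0]=48
after LDR r1, [12]: r1=M[12]=-5
after LDR r1, [12]: r1=M[12]=-5
after MUL r1, r7, r7: r1=5*5=25
after LDR r1, [0]: r1=M[0]=48
halt.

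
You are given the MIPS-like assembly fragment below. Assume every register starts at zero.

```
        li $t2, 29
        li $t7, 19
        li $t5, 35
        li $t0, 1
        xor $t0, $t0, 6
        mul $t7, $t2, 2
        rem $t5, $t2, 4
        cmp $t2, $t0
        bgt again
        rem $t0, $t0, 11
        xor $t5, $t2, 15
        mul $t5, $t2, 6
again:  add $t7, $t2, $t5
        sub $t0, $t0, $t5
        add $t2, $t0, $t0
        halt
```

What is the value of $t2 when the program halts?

12

$t2=29
$t7=19
$t5=35
$t0=1
$t0=1^6=7
$t7=29*2=58
$t5=29%4=1
cmp $t2, $t0  (cmp 29,7)
bgt again: taken
$t7=29+1=30
$t0=7-1=6
$t2=6+6=12
halt.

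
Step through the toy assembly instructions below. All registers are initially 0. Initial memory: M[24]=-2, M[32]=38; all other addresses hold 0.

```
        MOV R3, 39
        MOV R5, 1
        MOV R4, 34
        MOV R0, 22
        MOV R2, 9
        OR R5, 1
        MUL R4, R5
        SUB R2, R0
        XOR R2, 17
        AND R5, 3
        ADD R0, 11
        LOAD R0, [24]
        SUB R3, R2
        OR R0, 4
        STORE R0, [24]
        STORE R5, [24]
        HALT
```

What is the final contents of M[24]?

R3=39
R5=1
R4=34
R0=22
R2=9
R5=1|1=1
R4=34*1=34
R2=9-22=-13
R2=(-13)^17=-30
R5=1&3=1
R0=22+11=33
R0=M[24]=-2
R3=39-(-30)=69
R0=(-2)|4=-2
STORE R0, [24] → M[24]=-2
STORE R5, [24] → M[24]=1
halt.

1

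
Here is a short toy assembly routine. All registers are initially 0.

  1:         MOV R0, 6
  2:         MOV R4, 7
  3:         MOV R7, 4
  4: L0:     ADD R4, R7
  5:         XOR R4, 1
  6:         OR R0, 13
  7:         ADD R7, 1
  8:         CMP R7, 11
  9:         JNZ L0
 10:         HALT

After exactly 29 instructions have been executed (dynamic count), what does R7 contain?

8

MOV R0, 6 → R0=6
MOV R4, 7 → R4=7
MOV R7, 4 → R7=4
ADD R4, R7 → R4=7+4=11
XOR R4, 1 → R4=11^1=10
OR R0, 13 → R0=6|13=15
ADD R7, 1 → R7=4+1=5
CMP R7, 11  (cmp 5,11)
JNZ L0: taken
ADD R4, R7 → R4=10+5=15
XOR R4, 1 → R4=15^1=14
OR R0, 13 → R0=15|13=15
ADD R7, 1 → R7=5+1=6
CMP R7, 11  (cmp 6,11)
JNZ L0: taken
ADD R4, R7 → R4=14+6=20
XOR R4, 1 → R4=20^1=21
OR R0, 13 → R0=15|13=15
ADD R7, 1 → R7=6+1=7
CMP R7, 11  (cmp 7,11)
JNZ L0: taken
ADD R4, R7 → R4=21+7=28
XOR R4, 1 → R4=28^1=29
OR R0, 13 → R0=15|13=15
ADD R7, 1 → R7=7+1=8
CMP R7, 11  (cmp 8,11)
JNZ L0: taken
ADD R4, R7 → R4=29+8=37
XOR R4, 1 → R4=37^1=36
After step 29: R7 = 8.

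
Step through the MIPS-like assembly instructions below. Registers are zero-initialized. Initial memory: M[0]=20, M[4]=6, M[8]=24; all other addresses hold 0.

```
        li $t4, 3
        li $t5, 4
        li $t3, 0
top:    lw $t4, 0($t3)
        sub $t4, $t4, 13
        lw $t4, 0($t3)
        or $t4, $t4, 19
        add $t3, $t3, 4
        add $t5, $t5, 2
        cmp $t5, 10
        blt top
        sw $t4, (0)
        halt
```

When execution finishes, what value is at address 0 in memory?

after li $t4, 3: $t4=3
after li $t5, 4: $t5=4
after li $t3, 0: $t3=0
after lw $t4, 0($t3): $t4=M[0]=20
after sub $t4, $t4, 13: $t4=20-13=7
after lw $t4, 0($t3): $t4=M[0]=20
after or $t4, $t4, 19: $t4=20|19=23
after add $t3, $t3, 4: $t3=0+4=4
after add $t5, $t5, 2: $t5=4+2=6
cmp $t5, 10  (cmp 6,10)
blt top: taken
after lw $t4, 0($t3): $t4=M[4]=6
after sub $t4, $t4, 13: $t4=6-13=-7
after lw $t4, 0($t3): $t4=M[4]=6
after or $t4, $t4, 19: $t4=6|19=23
after add $t3, $t3, 4: $t3=4+4=8
after add $t5, $t5, 2: $t5=6+2=8
cmp $t5, 10  (cmp 8,10)
blt top: taken
after lw $t4, 0($t3): $t4=M[8]=24
after sub $t4, $t4, 13: $t4=24-13=11
after lw $t4, 0($t3): $t4=M[8]=24
after or $t4, $t4, 19: $t4=24|19=27
after add $t3, $t3, 4: $t3=8+4=12
after add $t5, $t5, 2: $t5=8+2=10
cmp $t5, 10  (cmp 10,10)
blt top: not taken
sw $t4, (0) → M[0]=27
halt.

27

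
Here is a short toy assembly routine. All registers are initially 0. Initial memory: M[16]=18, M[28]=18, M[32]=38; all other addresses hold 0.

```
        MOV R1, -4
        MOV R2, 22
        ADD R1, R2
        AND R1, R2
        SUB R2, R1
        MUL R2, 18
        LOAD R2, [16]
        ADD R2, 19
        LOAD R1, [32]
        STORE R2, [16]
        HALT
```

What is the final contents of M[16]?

after MOV R1, -4: R1=-4
after MOV R2, 22: R2=22
after ADD R1, R2: R1=(-4)+22=18
after AND R1, R2: R1=18&22=18
after SUB R2, R1: R2=22-18=4
after MUL R2, 18: R2=4*18=72
after LOAD R2, [16]: R2=M[16]=18
after ADD R2, 19: R2=18+19=37
after LOAD R1, [32]: R1=M[32]=38
STORE R2, [16] → M[16]=37
halt.

37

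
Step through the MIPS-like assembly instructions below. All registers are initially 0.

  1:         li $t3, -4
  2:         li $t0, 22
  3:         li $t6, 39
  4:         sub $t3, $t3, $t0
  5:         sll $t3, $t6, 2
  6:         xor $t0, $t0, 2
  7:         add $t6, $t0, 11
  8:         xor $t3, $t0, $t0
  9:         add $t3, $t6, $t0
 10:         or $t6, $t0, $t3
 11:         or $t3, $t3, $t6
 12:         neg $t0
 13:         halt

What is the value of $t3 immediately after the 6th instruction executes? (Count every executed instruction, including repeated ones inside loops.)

156

$t3=-4
$t0=22
$t6=39
$t3=(-4)-22=-26
$t3=39<<2=156
$t0=22^2=20
After step 6: $t3 = 156.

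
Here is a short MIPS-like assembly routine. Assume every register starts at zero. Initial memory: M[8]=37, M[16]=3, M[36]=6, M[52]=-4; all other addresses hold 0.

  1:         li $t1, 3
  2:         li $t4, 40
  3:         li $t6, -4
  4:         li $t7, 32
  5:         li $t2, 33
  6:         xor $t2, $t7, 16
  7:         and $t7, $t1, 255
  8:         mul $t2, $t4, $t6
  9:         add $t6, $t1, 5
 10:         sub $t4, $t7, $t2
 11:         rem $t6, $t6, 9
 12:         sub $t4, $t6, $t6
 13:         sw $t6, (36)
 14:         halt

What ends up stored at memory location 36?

8

li $t1, 3 → $t1=3
li $t4, 40 → $t4=40
li $t6, -4 → $t6=-4
li $t7, 32 → $t7=32
li $t2, 33 → $t2=33
xor $t2, $t7, 16 → $t2=32^16=48
and $t7, $t1, 255 → $t7=3&255=3
mul $t2, $t4, $t6 → $t2=40*(-4)=-160
add $t6, $t1, 5 → $t6=3+5=8
sub $t4, $t7, $t2 → $t4=3-(-160)=163
rem $t6, $t6, 9 → $t6=8%9=8
sub $t4, $t6, $t6 → $t4=8-8=0
sw $t6, (36) → M[36]=8
halt.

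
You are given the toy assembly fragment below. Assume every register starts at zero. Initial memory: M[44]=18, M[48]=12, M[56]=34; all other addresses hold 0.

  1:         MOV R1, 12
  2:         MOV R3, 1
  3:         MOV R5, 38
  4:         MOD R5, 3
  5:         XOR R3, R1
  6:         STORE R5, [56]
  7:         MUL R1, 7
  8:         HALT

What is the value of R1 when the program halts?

84

after MOV R1, 12: R1=12
after MOV R3, 1: R3=1
after MOV R5, 38: R5=38
after MOD R5, 3: R5=38%3=2
after XOR R3, R1: R3=1^12=13
STORE R5, [56] → M[56]=2
after MUL R1, 7: R1=12*7=84
halt.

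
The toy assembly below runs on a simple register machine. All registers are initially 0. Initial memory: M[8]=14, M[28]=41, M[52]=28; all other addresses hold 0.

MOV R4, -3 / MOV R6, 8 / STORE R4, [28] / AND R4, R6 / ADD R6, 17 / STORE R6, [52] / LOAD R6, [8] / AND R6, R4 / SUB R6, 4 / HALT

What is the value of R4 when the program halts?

R4=-3
R6=8
STORE R4, [28] → M[28]=-3
R4=(-3)&8=8
R6=8+17=25
STORE R6, [52] → M[52]=25
R6=M[8]=14
R6=14&8=8
R6=8-4=4
halt.

8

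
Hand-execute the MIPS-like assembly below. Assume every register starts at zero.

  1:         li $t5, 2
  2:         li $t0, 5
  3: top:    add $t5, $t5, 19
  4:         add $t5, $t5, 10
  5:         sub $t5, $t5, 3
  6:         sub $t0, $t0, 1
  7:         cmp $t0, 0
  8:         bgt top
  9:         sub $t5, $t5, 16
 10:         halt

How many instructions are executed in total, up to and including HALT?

$t5=2
$t0=5
$t5=2+19=21
$t5=21+10=31
$t5=31-3=28
$t0=5-1=4
cmp $t0, 0  (cmp 4,0)
bgt top: taken
$t5=28+19=47
$t5=47+10=57
$t5=57-3=54
$t0=4-1=3
cmp $t0, 0  (cmp 3,0)
bgt top: taken
$t5=54+19=73
$t5=73+10=83
$t5=83-3=80
$t0=3-1=2
cmp $t0, 0  (cmp 2,0)
bgt top: taken
$t5=80+19=99
$t5=99+10=109
$t5=109-3=106
$t0=2-1=1
cmp $t0, 0  (cmp 1,0)
bgt top: taken
$t5=106+19=125
$t5=125+10=135
$t5=135-3=132
$t0=1-1=0
cmp $t0, 0  (cmp 0,0)
bgt top: not taken
$t5=132-16=116
halt.
Total executed instructions: 34.

34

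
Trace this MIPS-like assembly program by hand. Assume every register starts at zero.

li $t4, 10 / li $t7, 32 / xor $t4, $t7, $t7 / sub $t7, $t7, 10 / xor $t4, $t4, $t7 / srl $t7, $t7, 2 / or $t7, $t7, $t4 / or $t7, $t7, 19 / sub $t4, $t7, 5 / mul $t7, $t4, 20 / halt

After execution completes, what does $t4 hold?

18

after li $t4, 10: $t4=10
after li $t7, 32: $t7=32
after xor $t4, $t7, $t7: $t4=32^32=0
after sub $t7, $t7, 10: $t7=32-10=22
after xor $t4, $t4, $t7: $t4=0^22=22
after srl $t7, $t7, 2: $t7=22>>2=5
after or $t7, $t7, $t4: $t7=5|22=23
after or $t7, $t7, 19: $t7=23|19=23
after sub $t4, $t7, 5: $t4=23-5=18
after mul $t7, $t4, 20: $t7=18*20=360
halt.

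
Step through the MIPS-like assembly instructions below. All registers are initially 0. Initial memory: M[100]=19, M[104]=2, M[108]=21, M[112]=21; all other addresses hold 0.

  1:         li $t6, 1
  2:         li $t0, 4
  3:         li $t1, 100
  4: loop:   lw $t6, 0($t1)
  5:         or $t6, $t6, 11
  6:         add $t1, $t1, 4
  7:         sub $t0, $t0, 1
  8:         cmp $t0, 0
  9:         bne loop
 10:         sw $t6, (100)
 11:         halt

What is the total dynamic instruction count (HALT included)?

29

$t6=1
$t0=4
$t1=100
$t6=M[100]=19
$t6=19|11=27
$t1=100+4=104
$t0=4-1=3
cmp $t0, 0  (cmp 3,0)
bne loop: taken
$t6=M[104]=2
$t6=2|11=11
$t1=104+4=108
$t0=3-1=2
cmp $t0, 0  (cmp 2,0)
bne loop: taken
$t6=M[108]=21
$t6=21|11=31
$t1=108+4=112
$t0=2-1=1
cmp $t0, 0  (cmp 1,0)
bne loop: taken
$t6=M[112]=21
$t6=21|11=31
$t1=112+4=116
$t0=1-1=0
cmp $t0, 0  (cmp 0,0)
bne loop: not taken
sw $t6, (100) → M[100]=31
halt.
Total executed instructions: 29.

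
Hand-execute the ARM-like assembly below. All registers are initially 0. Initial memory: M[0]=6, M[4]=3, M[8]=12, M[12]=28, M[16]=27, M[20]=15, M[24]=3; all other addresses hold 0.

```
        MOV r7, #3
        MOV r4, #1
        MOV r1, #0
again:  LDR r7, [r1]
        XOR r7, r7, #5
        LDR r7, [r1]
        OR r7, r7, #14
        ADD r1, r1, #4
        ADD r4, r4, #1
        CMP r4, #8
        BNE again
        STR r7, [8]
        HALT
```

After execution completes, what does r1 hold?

28

after MOV r7, #3: r7=3
after MOV r4, #1: r4=1
after MOV r1, #0: r1=0
after LDR r7, [r1]: r7=M[0]=6
after XOR r7, r7, #5: r7=6^5=3
after LDR r7, [r1]: r7=M[0]=6
after OR r7, r7, #14: r7=6|14=14
after ADD r1, r1, #4: r1=0+4=4
after ADD r4, r4, #1: r4=1+1=2
CMP r4, #8  (cmp 2,8)
BNE again: taken
after LDR r7, [r1]: r7=M[4]=3
after XOR r7, r7, #5: r7=3^5=6
after LDR r7, [r1]: r7=M[4]=3
after OR r7, r7, #14: r7=3|14=15
after ADD r1, r1, #4: r1=4+4=8
after ADD r4, r4, #1: r4=2+1=3
CMP r4, #8  (cmp 3,8)
BNE again: taken
after LDR r7, [r1]: r7=M[8]=12
after XOR r7, r7, #5: r7=12^5=9
after LDR r7, [r1]: r7=M[8]=12
after OR r7, r7, #14: r7=12|14=14
after ADD r1, r1, #4: r1=8+4=12
after ADD r4, r4, #1: r4=3+1=4
CMP r4, #8  (cmp 4,8)
BNE again: taken
after LDR r7, [r1]: r7=M[12]=28
after XOR r7, r7, #5: r7=28^5=25
after LDR r7, [r1]: r7=M[12]=28
after OR r7, r7, #14: r7=28|14=30
after ADD r1, r1, #4: r1=12+4=16
after ADD r4, r4, #1: r4=4+1=5
CMP r4, #8  (cmp 5,8)
BNE again: taken
after LDR r7, [r1]: r7=M[16]=27
after XOR r7, r7, #5: r7=27^5=30
after LDR r7, [r1]: r7=M[16]=27
after OR r7, r7, #14: r7=27|14=31
after ADD r1, r1, #4: r1=16+4=20
after ADD r4, r4, #1: r4=5+1=6
CMP r4, #8  (cmp 6,8)
BNE again: taken
after LDR r7, [r1]: r7=M[20]=15
after XOR r7, r7, #5: r7=15^5=10
after LDR r7, [r1]: r7=M[20]=15
after OR r7, r7, #14: r7=15|14=15
after ADD r1, r1, #4: r1=20+4=24
after ADD r4, r4, #1: r4=6+1=7
CMP r4, #8  (cmp 7,8)
BNE again: taken
after LDR r7, [r1]: r7=M[24]=3
after XOR r7, r7, #5: r7=3^5=6
after LDR r7, [r1]: r7=M[24]=3
after OR r7, r7, #14: r7=3|14=15
after ADD r1, r1, #4: r1=24+4=28
after ADD r4, r4, #1: r4=7+1=8
CMP r4, #8  (cmp 8,8)
BNE again: not taken
STR r7, [8] → M[8]=15
halt.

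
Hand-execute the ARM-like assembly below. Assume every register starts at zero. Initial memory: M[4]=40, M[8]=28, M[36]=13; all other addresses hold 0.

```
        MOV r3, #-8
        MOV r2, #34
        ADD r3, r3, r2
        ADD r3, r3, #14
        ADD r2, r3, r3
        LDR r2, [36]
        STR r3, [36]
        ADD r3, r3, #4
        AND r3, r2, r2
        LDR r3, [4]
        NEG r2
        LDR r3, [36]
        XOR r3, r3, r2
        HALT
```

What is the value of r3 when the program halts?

r3=-8
r2=34
r3=(-8)+34=26
r3=26+14=40
r2=40+40=80
r2=M[36]=13
STR r3, [36] → M[36]=40
r3=40+4=44
r3=13&13=13
r3=M[4]=40
r2=-(13)=-13
r3=M[36]=40
r3=40^(-13)=-37
halt.

-37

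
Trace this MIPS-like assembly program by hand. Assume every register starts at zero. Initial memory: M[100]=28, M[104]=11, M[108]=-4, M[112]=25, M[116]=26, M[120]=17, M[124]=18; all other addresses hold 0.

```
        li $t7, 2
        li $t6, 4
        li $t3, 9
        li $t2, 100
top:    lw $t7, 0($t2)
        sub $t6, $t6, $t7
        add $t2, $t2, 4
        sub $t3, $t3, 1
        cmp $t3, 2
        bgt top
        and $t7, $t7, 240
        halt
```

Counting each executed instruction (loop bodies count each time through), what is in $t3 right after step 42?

3

$t7=2
$t6=4
$t3=9
$t2=100
$t7=M[100]=28
$t6=4-28=-24
$t2=100+4=104
$t3=9-1=8
cmp $t3, 2  (cmp 8,2)
bgt top: taken
$t7=M[104]=11
$t6=(-24)-11=-35
$t2=104+4=108
$t3=8-1=7
cmp $t3, 2  (cmp 7,2)
bgt top: taken
$t7=M[108]=-4
$t6=(-35)-(-4)=-31
$t2=108+4=112
$t3=7-1=6
cmp $t3, 2  (cmp 6,2)
bgt top: taken
$t7=M[112]=25
$t6=(-31)-25=-56
$t2=112+4=116
$t3=6-1=5
cmp $t3, 2  (cmp 5,2)
bgt top: taken
$t7=M[116]=26
$t6=(-56)-26=-82
$t2=116+4=120
$t3=5-1=4
cmp $t3, 2  (cmp 4,2)
bgt top: taken
$t7=M[120]=17
$t6=(-82)-17=-99
$t2=120+4=124
$t3=4-1=3
cmp $t3, 2  (cmp 3,2)
bgt top: taken
$t7=M[124]=18
$t6=(-99)-18=-117
After step 42: $t3 = 3.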